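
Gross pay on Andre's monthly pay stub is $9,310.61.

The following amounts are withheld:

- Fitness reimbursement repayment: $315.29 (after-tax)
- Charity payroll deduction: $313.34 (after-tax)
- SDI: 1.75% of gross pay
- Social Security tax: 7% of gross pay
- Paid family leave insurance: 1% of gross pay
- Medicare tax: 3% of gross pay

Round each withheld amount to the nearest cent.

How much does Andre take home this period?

$7,494.87

Medicare tax: $9,310.61 × 0.03 = $279.32
Paid family leave insurance: $9,310.61 × 0.01 = $93.11
SDI: $9,310.61 × 0.0175 = $162.94
Social Security tax: $9,310.61 × 0.07 = $651.74
Fitness reimbursement repayment: $315.29
Charity payroll deduction: $313.34
Total deductions = $279.32 + $93.11 + $162.94 + $651.74 + $315.29 + $313.34 = $1,815.74
Net pay = $9,310.61 − $1,815.74 = $7,494.87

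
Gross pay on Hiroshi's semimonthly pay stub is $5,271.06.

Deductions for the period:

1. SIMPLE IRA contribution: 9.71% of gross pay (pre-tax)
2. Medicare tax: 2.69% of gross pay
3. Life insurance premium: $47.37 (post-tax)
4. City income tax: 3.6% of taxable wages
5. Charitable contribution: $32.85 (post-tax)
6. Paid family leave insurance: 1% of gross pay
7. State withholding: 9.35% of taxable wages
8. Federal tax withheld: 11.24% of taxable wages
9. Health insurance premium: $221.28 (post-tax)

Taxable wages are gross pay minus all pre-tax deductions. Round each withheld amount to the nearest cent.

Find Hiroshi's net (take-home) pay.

SIMPLE IRA contribution: $5,271.06 × 0.0971 = $511.82
Taxable wages = $5,271.06 − $511.82 = $4,759.24
City income tax: $4,759.24 × 0.036 = $171.33
State withholding: $4,759.24 × 0.0935 = $444.99
Federal tax withheld: $4,759.24 × 0.1124 = $534.94
Paid family leave insurance: $5,271.06 × 0.01 = $52.71
Medicare tax: $5,271.06 × 0.0269 = $141.79
Life insurance premium: $47.37
Charitable contribution: $32.85
Health insurance premium: $221.28
Total deductions = $511.82 + $171.33 + $444.99 + $534.94 + $52.71 + $141.79 + $47.37 + $32.85 + $221.28 = $2,159.08
Net pay = $5,271.06 − $2,159.08 = $3,111.98

$3,111.98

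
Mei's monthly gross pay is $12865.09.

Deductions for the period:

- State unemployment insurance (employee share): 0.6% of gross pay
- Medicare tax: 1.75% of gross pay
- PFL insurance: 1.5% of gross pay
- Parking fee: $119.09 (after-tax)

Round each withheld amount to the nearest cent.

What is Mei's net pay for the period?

$12250.69

PFL insurance: $12865.09 × 0.015 = $192.98
Medicare tax: $12865.09 × 0.0175 = $225.14
State unemployment insurance (employee share): $12865.09 × 0.006 = $77.19
Parking fee: $119.09
Total deductions = $192.98 + $225.14 + $77.19 + $119.09 = $614.40
Net pay = $12865.09 − $614.40 = $12250.69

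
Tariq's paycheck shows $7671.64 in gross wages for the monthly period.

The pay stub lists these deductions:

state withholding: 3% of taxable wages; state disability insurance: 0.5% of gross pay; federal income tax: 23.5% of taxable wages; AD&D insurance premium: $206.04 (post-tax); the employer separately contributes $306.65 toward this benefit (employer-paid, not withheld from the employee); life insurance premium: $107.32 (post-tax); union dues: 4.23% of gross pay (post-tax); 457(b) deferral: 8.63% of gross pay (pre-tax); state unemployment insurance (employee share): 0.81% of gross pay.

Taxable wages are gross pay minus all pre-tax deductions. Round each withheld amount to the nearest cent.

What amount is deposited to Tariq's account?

$4413.67

457(b) deferral: $7671.64 × 0.0863 = $662.06
Taxable wages = $7671.64 − $662.06 = $7009.58
State withholding: $7009.58 × 0.03 = $210.29
Federal income tax: $7009.58 × 0.235 = $1647.25
State unemployment insurance (employee share): $7671.64 × 0.0081 = $62.14
State disability insurance: $7671.64 × 0.005 = $38.36
Life insurance premium: $107.32
Union dues: $7671.64 × 0.0423 = $324.51
AD&D insurance premium: $206.04
(Employer's $306.65 toward AD&D insurance premium is not withheld from the employee.)
Total deductions = $662.06 + $210.29 + $1647.25 + $62.14 + $38.36 + $107.32 + $324.51 + $206.04 = $3257.97
Net pay = $7671.64 − $3257.97 = $4413.67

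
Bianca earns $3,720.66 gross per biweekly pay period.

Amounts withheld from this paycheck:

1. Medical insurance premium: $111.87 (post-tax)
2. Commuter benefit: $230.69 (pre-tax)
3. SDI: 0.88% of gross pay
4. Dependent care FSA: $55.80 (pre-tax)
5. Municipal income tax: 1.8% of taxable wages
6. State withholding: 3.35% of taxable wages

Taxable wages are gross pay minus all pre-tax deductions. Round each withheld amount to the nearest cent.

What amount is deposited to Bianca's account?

$3,112.70

Commuter benefit: $230.69
Dependent care FSA: $55.80
Pre-tax total = $230.69 + $55.80 = $286.49
Taxable wages = $3,720.66 − $286.49 = $3,434.17
Municipal income tax: $3,434.17 × 0.018 = $61.82
State withholding: $3,434.17 × 0.0335 = $115.04
SDI: $3,720.66 × 0.0088 = $32.74
Medical insurance premium: $111.87
Total deductions = $230.69 + $55.80 + $61.82 + $115.04 + $32.74 + $111.87 = $607.96
Net pay = $3,720.66 − $607.96 = $3,112.70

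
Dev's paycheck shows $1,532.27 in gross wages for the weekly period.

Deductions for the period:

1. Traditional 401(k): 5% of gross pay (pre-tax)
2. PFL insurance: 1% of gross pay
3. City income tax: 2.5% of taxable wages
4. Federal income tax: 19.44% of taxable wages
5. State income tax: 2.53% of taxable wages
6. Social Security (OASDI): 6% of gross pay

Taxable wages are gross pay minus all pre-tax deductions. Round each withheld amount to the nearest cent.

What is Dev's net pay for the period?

$992.20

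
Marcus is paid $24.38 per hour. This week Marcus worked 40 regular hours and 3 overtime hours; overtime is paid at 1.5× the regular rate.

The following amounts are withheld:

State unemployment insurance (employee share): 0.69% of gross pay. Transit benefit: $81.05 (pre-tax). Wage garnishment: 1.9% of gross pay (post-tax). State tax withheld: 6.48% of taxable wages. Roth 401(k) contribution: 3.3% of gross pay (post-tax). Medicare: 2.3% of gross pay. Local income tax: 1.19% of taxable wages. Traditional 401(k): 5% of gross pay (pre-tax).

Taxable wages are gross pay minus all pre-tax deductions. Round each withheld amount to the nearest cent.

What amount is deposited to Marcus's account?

$787.93

Regular pay: 40 × $24.38 = $975.20
Overtime pay: 3 × $24.38 × 1.5 = $109.71
Gross pay = $975.20 + $109.71 = $1,084.91
Transit benefit: $81.05
Traditional 401(k): $1,084.91 × 0.05 = $54.25
Pre-tax total = $81.05 + $54.25 = $135.30
Taxable wages = $1,084.91 − $135.30 = $949.61
Local income tax: $949.61 × 0.0119 = $11.30
State tax withheld: $949.61 × 0.0648 = $61.53
Medicare: $1,084.91 × 0.023 = $24.95
State unemployment insurance (employee share): $1,084.91 × 0.0069 = $7.49
Roth 401(k) contribution: $1,084.91 × 0.033 = $35.80
Wage garnishment: $1,084.91 × 0.019 = $20.61
Total deductions = $81.05 + $54.25 + $11.30 + $61.53 + $24.95 + $7.49 + $35.80 + $20.61 = $296.98
Net pay = $1,084.91 − $296.98 = $787.93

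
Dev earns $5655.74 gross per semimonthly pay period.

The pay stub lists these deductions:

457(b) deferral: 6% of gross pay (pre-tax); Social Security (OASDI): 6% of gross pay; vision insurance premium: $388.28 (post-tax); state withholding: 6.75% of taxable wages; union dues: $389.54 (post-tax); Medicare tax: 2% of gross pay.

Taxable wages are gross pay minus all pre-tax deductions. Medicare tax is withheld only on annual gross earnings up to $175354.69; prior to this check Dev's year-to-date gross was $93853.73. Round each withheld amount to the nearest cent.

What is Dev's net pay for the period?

$3727.27

457(b) deferral: $5655.74 × 0.06 = $339.34
Taxable wages = $5655.74 − $339.34 = $5316.40
State withholding: $5316.40 × 0.0675 = $358.86
Medicare tax: cap not yet reached, full $5655.74 is subject → $5655.74 × 0.02 = $113.11
Social Security (OASDI): $5655.74 × 0.06 = $339.34
Vision insurance premium: $388.28
Union dues: $389.54
Total deductions = $339.34 + $358.86 + $113.11 + $339.34 + $388.28 + $389.54 = $1928.47
Net pay = $5655.74 − $1928.47 = $3727.27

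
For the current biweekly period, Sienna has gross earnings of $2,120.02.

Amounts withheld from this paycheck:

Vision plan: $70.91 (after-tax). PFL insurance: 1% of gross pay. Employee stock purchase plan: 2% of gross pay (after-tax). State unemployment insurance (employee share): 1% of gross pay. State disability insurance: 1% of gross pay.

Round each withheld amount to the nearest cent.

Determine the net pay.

State unemployment insurance (employee share): $2,120.02 × 0.01 = $21.20
PFL insurance: $2,120.02 × 0.01 = $21.20
State disability insurance: $2,120.02 × 0.01 = $21.20
Employee stock purchase plan: $2,120.02 × 0.02 = $42.40
Vision plan: $70.91
Total deductions = $21.20 + $21.20 + $21.20 + $42.40 + $70.91 = $176.91
Net pay = $2,120.02 − $176.91 = $1,943.11

$1,943.11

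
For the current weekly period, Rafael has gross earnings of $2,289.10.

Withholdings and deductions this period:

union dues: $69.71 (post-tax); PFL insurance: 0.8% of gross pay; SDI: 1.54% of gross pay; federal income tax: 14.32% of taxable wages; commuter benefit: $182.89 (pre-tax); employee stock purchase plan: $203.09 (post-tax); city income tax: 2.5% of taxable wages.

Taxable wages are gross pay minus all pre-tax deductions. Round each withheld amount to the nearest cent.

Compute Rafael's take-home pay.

Commuter benefit: $182.89
Taxable wages = $2,289.10 − $182.89 = $2,106.21
City income tax: $2,106.21 × 0.025 = $52.66
Federal income tax: $2,106.21 × 0.1432 = $301.61
PFL insurance: $2,289.10 × 0.008 = $18.31
SDI: $2,289.10 × 0.0154 = $35.25
Union dues: $69.71
Employee stock purchase plan: $203.09
Total deductions = $182.89 + $52.66 + $301.61 + $18.31 + $35.25 + $69.71 + $203.09 = $863.52
Net pay = $2,289.10 − $863.52 = $1,425.58

$1,425.58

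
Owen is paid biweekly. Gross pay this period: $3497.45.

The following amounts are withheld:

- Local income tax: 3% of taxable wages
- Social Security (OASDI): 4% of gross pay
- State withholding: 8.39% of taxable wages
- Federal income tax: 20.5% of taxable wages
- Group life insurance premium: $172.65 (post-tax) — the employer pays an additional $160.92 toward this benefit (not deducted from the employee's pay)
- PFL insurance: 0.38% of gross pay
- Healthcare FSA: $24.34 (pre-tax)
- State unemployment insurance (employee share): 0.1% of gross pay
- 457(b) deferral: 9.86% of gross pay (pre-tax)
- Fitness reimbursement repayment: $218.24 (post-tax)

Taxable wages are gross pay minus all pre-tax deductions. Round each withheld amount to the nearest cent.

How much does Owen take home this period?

457(b) deferral: $3497.45 × 0.0986 = $344.85
Healthcare FSA: $24.34
Pre-tax total = $344.85 + $24.34 = $369.19
Taxable wages = $3497.45 − $369.19 = $3128.26
State withholding: $3128.26 × 0.0839 = $262.46
Federal income tax: $3128.26 × 0.205 = $641.29
Local income tax: $3128.26 × 0.03 = $93.85
PFL insurance: $3497.45 × 0.0038 = $13.29
State unemployment insurance (employee share): $3497.45 × 0.001 = $3.50
Social Security (OASDI): $3497.45 × 0.04 = $139.90
Fitness reimbursement repayment: $218.24
Group life insurance premium: $172.65
(Employer's $160.92 toward group life insurance premium is not withheld from the employee.)
Total deductions = $344.85 + $24.34 + $262.46 + $641.29 + $93.85 + $13.29 + $3.50 + $139.90 + $218.24 + $172.65 = $1914.37
Net pay = $3497.45 − $1914.37 = $1583.08

$1583.08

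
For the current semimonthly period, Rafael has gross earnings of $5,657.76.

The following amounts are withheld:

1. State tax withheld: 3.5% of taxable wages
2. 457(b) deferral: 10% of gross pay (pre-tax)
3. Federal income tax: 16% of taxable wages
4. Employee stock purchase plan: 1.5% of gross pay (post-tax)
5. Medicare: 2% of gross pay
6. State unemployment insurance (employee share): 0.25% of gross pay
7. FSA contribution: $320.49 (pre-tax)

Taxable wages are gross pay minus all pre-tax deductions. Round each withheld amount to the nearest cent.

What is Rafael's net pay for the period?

$3,628.88

457(b) deferral: $5,657.76 × 0.1 = $565.78
FSA contribution: $320.49
Pre-tax total = $565.78 + $320.49 = $886.27
Taxable wages = $5,657.76 − $886.27 = $4,771.49
State tax withheld: $4,771.49 × 0.035 = $167.00
Federal income tax: $4,771.49 × 0.16 = $763.44
Medicare: $5,657.76 × 0.02 = $113.16
State unemployment insurance (employee share): $5,657.76 × 0.0025 = $14.14
Employee stock purchase plan: $5,657.76 × 0.015 = $84.87
Total deductions = $565.78 + $320.49 + $167.00 + $763.44 + $113.16 + $14.14 + $84.87 = $2,028.88
Net pay = $5,657.76 − $2,028.88 = $3,628.88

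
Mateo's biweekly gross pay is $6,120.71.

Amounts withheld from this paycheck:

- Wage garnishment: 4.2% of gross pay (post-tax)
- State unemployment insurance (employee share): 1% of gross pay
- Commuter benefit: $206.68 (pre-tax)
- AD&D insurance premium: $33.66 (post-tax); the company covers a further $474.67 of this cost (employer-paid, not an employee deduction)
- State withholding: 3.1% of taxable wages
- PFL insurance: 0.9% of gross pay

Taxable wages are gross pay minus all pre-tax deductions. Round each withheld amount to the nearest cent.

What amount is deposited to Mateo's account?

$5,323.67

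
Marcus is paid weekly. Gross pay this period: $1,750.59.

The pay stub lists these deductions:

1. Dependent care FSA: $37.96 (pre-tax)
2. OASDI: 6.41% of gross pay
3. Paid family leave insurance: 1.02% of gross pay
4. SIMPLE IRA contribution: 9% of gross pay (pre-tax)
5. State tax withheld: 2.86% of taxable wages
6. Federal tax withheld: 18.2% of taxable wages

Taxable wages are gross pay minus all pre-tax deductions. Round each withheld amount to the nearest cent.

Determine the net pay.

$1,097.51

Dependent care FSA: $37.96
SIMPLE IRA contribution: $1,750.59 × 0.09 = $157.55
Pre-tax total = $37.96 + $157.55 = $195.51
Taxable wages = $1,750.59 − $195.51 = $1,555.08
State tax withheld: $1,555.08 × 0.0286 = $44.48
Federal tax withheld: $1,555.08 × 0.182 = $283.02
OASDI: $1,750.59 × 0.0641 = $112.21
Paid family leave insurance: $1,750.59 × 0.0102 = $17.86
Total deductions = $37.96 + $157.55 + $44.48 + $283.02 + $112.21 + $17.86 = $653.08
Net pay = $1,750.59 − $653.08 = $1,097.51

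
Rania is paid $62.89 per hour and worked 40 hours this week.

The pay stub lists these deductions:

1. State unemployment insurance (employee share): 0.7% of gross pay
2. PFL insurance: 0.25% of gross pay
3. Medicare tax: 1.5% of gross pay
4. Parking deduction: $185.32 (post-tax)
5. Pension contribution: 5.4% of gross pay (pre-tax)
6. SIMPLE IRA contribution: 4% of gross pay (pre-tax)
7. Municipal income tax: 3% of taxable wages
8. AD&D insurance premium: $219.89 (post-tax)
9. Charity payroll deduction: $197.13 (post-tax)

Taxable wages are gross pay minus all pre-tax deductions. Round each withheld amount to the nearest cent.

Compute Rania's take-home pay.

$1,546.80

Gross pay: 40 × $62.89 = $2,515.60
Pension contribution: $2,515.60 × 0.054 = $135.84
SIMPLE IRA contribution: $2,515.60 × 0.04 = $100.62
Pre-tax total = $135.84 + $100.62 = $236.46
Taxable wages = $2,515.60 − $236.46 = $2,279.14
Municipal income tax: $2,279.14 × 0.03 = $68.37
Medicare tax: $2,515.60 × 0.015 = $37.73
State unemployment insurance (employee share): $2,515.60 × 0.007 = $17.61
PFL insurance: $2,515.60 × 0.0025 = $6.29
AD&D insurance premium: $219.89
Parking deduction: $185.32
Charity payroll deduction: $197.13
Total deductions = $135.84 + $100.62 + $68.37 + $37.73 + $17.61 + $6.29 + $219.89 + $185.32 + $197.13 = $968.80
Net pay = $2,515.60 − $968.80 = $1,546.80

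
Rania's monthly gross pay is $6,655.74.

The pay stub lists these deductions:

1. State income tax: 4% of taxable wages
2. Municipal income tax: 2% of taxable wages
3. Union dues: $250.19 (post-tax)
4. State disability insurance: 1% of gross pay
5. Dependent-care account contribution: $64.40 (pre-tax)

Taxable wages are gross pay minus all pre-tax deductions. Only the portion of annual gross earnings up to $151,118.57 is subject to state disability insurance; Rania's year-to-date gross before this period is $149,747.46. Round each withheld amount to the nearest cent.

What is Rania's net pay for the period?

$5,931.96

Dependent-care account contribution: $64.40
Taxable wages = $6,655.74 − $64.40 = $6,591.34
State income tax: $6,591.34 × 0.04 = $263.65
Municipal income tax: $6,591.34 × 0.02 = $131.83
State disability insurance: only $151,118.57 − $149,747.46 = $1,371.11 of this check is subject → $1,371.11 × 0.01 = $13.71
Union dues: $250.19
Total deductions = $64.40 + $263.65 + $131.83 + $13.71 + $250.19 = $723.78
Net pay = $6,655.74 − $723.78 = $5,931.96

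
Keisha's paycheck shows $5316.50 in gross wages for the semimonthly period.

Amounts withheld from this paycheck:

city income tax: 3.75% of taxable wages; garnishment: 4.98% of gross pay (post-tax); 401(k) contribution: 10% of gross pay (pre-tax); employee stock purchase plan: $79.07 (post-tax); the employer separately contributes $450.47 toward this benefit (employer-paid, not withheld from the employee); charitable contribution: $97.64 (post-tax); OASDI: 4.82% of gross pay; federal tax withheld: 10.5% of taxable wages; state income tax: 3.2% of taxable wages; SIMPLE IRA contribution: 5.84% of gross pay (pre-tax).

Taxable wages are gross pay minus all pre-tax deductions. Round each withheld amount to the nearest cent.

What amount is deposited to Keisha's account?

401(k) contribution: $5316.50 × 0.1 = $531.65
SIMPLE IRA contribution: $5316.50 × 0.0584 = $310.48
Pre-tax total = $531.65 + $310.48 = $842.13
Taxable wages = $5316.50 − $842.13 = $4474.37
State income tax: $4474.37 × 0.032 = $143.18
Federal tax withheld: $4474.37 × 0.105 = $469.81
City income tax: $4474.37 × 0.0375 = $167.79
OASDI: $5316.50 × 0.0482 = $256.26
Employee stock purchase plan: $79.07
Charitable contribution: $97.64
Garnishment: $5316.50 × 0.0498 = $264.76
(Employer's $450.47 toward employee stock purchase plan is not withheld from the employee.)
Total deductions = $531.65 + $310.48 + $143.18 + $469.81 + $167.79 + $256.26 + $79.07 + $97.64 + $264.76 = $2320.64
Net pay = $5316.50 − $2320.64 = $2995.86

$2995.86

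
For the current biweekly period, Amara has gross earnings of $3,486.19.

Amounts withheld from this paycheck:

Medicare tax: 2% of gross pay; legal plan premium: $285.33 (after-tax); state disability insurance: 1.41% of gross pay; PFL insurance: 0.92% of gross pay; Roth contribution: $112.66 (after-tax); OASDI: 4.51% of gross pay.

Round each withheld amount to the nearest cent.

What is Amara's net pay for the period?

PFL insurance: $3,486.19 × 0.0092 = $32.07
State disability insurance: $3,486.19 × 0.0141 = $49.16
OASDI: $3,486.19 × 0.0451 = $157.23
Medicare tax: $3,486.19 × 0.02 = $69.72
Roth contribution: $112.66
Legal plan premium: $285.33
Total deductions = $32.07 + $49.16 + $157.23 + $69.72 + $112.66 + $285.33 = $706.17
Net pay = $3,486.19 − $706.17 = $2,780.02

$2,780.02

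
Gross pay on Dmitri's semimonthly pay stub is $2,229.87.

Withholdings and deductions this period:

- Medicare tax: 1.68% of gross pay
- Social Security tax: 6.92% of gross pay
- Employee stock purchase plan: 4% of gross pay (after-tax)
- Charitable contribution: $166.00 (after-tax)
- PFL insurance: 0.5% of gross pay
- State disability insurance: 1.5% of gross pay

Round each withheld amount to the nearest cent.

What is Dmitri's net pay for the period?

$1,738.31

Medicare tax: $2,229.87 × 0.0168 = $37.46
PFL insurance: $2,229.87 × 0.005 = $11.15
Social Security tax: $2,229.87 × 0.0692 = $154.31
State disability insurance: $2,229.87 × 0.015 = $33.45
Charitable contribution: $166.00
Employee stock purchase plan: $2,229.87 × 0.04 = $89.19
Total deductions = $37.46 + $11.15 + $154.31 + $33.45 + $166.00 + $89.19 = $491.56
Net pay = $2,229.87 − $491.56 = $1,738.31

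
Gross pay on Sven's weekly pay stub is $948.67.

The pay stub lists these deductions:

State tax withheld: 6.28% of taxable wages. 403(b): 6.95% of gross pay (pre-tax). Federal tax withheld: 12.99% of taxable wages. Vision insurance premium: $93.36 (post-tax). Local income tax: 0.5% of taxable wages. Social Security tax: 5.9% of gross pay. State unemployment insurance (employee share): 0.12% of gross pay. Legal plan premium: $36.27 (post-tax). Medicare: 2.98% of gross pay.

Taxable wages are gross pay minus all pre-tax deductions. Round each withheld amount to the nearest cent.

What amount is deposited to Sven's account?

$493.21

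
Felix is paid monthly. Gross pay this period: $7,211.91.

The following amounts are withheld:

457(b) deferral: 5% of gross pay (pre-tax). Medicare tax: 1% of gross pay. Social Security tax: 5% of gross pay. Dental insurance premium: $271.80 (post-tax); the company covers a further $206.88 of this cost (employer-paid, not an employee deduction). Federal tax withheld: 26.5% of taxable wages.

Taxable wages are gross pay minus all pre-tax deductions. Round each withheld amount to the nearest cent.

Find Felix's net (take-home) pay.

$4,331.19

457(b) deferral: $7,211.91 × 0.05 = $360.60
Taxable wages = $7,211.91 − $360.60 = $6,851.31
Federal tax withheld: $6,851.31 × 0.265 = $1,815.60
Medicare tax: $7,211.91 × 0.01 = $72.12
Social Security tax: $7,211.91 × 0.05 = $360.60
Dental insurance premium: $271.80
(Employer's $206.88 toward dental insurance premium is not withheld from the employee.)
Total deductions = $360.60 + $1,815.60 + $72.12 + $360.60 + $271.80 = $2,880.72
Net pay = $7,211.91 − $2,880.72 = $4,331.19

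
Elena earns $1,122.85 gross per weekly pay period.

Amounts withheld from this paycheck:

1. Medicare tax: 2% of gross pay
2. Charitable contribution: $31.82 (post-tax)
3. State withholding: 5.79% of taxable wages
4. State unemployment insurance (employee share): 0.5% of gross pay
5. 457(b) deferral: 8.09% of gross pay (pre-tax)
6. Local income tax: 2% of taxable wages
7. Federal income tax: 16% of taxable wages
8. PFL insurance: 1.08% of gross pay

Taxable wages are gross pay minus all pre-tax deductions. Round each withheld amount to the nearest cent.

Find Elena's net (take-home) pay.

$714.48

457(b) deferral: $1,122.85 × 0.0809 = $90.84
Taxable wages = $1,122.85 − $90.84 = $1,032.01
Federal income tax: $1,032.01 × 0.16 = $165.12
Local income tax: $1,032.01 × 0.02 = $20.64
State withholding: $1,032.01 × 0.0579 = $59.75
Medicare tax: $1,122.85 × 0.02 = $22.46
State unemployment insurance (employee share): $1,122.85 × 0.005 = $5.61
PFL insurance: $1,122.85 × 0.0108 = $12.13
Charitable contribution: $31.82
Total deductions = $90.84 + $165.12 + $20.64 + $59.75 + $22.46 + $5.61 + $12.13 + $31.82 = $408.37
Net pay = $1,122.85 − $408.37 = $714.48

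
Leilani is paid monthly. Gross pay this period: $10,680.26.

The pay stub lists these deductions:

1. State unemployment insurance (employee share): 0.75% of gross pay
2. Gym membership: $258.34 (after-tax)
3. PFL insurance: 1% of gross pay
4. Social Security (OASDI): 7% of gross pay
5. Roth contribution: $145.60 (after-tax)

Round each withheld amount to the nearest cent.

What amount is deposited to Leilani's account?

Social Security (OASDI): $10,680.26 × 0.07 = $747.62
PFL insurance: $10,680.26 × 0.01 = $106.80
State unemployment insurance (employee share): $10,680.26 × 0.0075 = $80.10
Roth contribution: $145.60
Gym membership: $258.34
Total deductions = $747.62 + $106.80 + $80.10 + $145.60 + $258.34 = $1,338.46
Net pay = $10,680.26 − $1,338.46 = $9,341.80

$9,341.80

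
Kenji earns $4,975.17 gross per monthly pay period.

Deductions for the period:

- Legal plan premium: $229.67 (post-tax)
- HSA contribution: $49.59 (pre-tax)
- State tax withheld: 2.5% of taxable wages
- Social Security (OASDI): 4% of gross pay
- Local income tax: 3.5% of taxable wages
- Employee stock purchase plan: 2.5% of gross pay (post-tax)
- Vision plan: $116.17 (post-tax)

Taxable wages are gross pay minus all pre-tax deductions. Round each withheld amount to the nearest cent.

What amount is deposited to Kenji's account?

$3,960.81

HSA contribution: $49.59
Taxable wages = $4,975.17 − $49.59 = $4,925.58
Local income tax: $4,925.58 × 0.035 = $172.40
State tax withheld: $4,925.58 × 0.025 = $123.14
Social Security (OASDI): $4,975.17 × 0.04 = $199.01
Legal plan premium: $229.67
Employee stock purchase plan: $4,975.17 × 0.025 = $124.38
Vision plan: $116.17
Total deductions = $49.59 + $172.40 + $123.14 + $199.01 + $229.67 + $124.38 + $116.17 = $1,014.36
Net pay = $4,975.17 − $1,014.36 = $3,960.81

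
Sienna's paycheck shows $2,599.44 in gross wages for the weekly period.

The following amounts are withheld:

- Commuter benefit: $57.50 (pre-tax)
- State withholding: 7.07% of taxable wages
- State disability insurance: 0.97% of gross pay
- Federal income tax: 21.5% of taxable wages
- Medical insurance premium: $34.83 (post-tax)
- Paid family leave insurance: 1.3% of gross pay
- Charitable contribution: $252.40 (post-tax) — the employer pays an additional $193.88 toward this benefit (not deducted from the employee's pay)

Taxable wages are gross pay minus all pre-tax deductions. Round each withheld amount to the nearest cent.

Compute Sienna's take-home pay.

$1,469.47

Commuter benefit: $57.50
Taxable wages = $2,599.44 − $57.50 = $2,541.94
Federal income tax: $2,541.94 × 0.215 = $546.52
State withholding: $2,541.94 × 0.0707 = $179.72
Paid family leave insurance: $2,599.44 × 0.013 = $33.79
State disability insurance: $2,599.44 × 0.0097 = $25.21
Charitable contribution: $252.40
Medical insurance premium: $34.83
(Employer's $193.88 toward charitable contribution is not withheld from the employee.)
Total deductions = $57.50 + $546.52 + $179.72 + $33.79 + $25.21 + $252.40 + $34.83 = $1,129.97
Net pay = $2,599.44 − $1,129.97 = $1,469.47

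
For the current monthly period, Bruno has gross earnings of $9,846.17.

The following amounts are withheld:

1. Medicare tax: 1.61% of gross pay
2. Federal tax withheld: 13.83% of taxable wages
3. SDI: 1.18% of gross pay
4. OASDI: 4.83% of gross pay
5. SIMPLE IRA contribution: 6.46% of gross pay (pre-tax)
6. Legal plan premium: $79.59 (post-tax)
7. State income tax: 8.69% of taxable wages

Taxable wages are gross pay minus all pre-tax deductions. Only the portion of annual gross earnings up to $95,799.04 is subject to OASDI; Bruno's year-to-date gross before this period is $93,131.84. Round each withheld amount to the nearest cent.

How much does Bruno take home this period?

$6,652.87

SIMPLE IRA contribution: $9,846.17 × 0.0646 = $636.06
Taxable wages = $9,846.17 − $636.06 = $9,210.11
Federal tax withheld: $9,210.11 × 0.1383 = $1,273.76
State income tax: $9,210.11 × 0.0869 = $800.36
OASDI: only $95,799.04 − $93,131.84 = $2,667.20 of this check is subject → $2,667.20 × 0.0483 = $128.83
SDI: $9,846.17 × 0.0118 = $116.18
Medicare tax: $9,846.17 × 0.0161 = $158.52
Legal plan premium: $79.59
Total deductions = $636.06 + $1,273.76 + $800.36 + $128.83 + $116.18 + $158.52 + $79.59 = $3,193.30
Net pay = $9,846.17 − $3,193.30 = $6,652.87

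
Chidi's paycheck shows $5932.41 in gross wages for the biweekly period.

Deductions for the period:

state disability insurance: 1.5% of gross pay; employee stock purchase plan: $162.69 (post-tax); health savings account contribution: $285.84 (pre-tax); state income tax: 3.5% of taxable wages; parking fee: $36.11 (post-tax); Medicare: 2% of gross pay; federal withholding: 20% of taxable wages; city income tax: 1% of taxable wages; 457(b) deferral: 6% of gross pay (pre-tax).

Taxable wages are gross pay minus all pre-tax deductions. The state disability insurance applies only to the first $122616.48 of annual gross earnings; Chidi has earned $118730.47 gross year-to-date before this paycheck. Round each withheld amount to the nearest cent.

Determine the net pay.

$3618.68

Health savings account contribution: $285.84
457(b) deferral: $5932.41 × 0.06 = $355.94
Pre-tax total = $285.84 + $355.94 = $641.78
Taxable wages = $5932.41 − $641.78 = $5290.63
Federal withholding: $5290.63 × 0.2 = $1058.13
City income tax: $5290.63 × 0.01 = $52.91
State income tax: $5290.63 × 0.035 = $185.17
Medicare: $5932.41 × 0.02 = $118.65
State disability insurance: only $122616.48 − $118730.47 = $3886.01 of this check is subject → $3886.01 × 0.015 = $58.29
Employee stock purchase plan: $162.69
Parking fee: $36.11
Total deductions = $285.84 + $355.94 + $1058.13 + $52.91 + $185.17 + $118.65 + $58.29 + $162.69 + $36.11 = $2313.73
Net pay = $5932.41 − $2313.73 = $3618.68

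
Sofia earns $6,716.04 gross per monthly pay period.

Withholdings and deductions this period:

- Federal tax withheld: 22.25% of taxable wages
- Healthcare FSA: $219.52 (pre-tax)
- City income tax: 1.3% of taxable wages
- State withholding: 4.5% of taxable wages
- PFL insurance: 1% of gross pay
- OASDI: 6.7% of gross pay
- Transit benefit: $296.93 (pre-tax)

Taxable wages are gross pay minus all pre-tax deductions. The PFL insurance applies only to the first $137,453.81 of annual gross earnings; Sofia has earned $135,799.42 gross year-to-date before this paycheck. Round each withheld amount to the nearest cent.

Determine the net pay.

$3,994.10

Transit benefit: $296.93
Healthcare FSA: $219.52
Pre-tax total = $296.93 + $219.52 = $516.45
Taxable wages = $6,716.04 − $516.45 = $6,199.59
State withholding: $6,199.59 × 0.045 = $278.98
City income tax: $6,199.59 × 0.013 = $80.59
Federal tax withheld: $6,199.59 × 0.2225 = $1,379.41
PFL insurance: only $137,453.81 − $135,799.42 = $1,654.39 of this check is subject → $1,654.39 × 0.01 = $16.54
OASDI: $6,716.04 × 0.067 = $449.97
Total deductions = $296.93 + $219.52 + $278.98 + $80.59 + $1,379.41 + $16.54 + $449.97 = $2,721.94
Net pay = $6,716.04 − $2,721.94 = $3,994.10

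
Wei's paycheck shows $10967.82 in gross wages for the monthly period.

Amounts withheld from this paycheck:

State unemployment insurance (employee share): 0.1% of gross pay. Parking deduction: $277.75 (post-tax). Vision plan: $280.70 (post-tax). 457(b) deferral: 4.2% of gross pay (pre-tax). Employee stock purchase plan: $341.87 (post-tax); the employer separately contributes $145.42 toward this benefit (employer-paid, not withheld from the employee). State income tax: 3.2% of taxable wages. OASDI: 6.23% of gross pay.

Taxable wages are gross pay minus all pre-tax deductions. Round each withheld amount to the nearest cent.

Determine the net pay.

457(b) deferral: $10967.82 × 0.042 = $460.65
Taxable wages = $10967.82 − $460.65 = $10507.17
State income tax: $10507.17 × 0.032 = $336.23
State unemployment insurance (employee share): $10967.82 × 0.001 = $10.97
OASDI: $10967.82 × 0.0623 = $683.30
Vision plan: $280.70
Parking deduction: $277.75
Employee stock purchase plan: $341.87
(Employer's $145.42 toward employee stock purchase plan is not withheld from the employee.)
Total deductions = $460.65 + $336.23 + $10.97 + $683.30 + $280.70 + $277.75 + $341.87 = $2391.47
Net pay = $10967.82 − $2391.47 = $8576.35

$8576.35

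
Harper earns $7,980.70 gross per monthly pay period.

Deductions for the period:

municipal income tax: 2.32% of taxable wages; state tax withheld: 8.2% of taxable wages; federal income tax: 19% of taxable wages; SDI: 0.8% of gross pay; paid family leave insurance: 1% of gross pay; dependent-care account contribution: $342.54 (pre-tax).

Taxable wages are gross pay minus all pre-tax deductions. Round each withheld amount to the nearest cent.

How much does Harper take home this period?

$5,239.71

Dependent-care account contribution: $342.54
Taxable wages = $7,980.70 − $342.54 = $7,638.16
Federal income tax: $7,638.16 × 0.19 = $1,451.25
State tax withheld: $7,638.16 × 0.082 = $626.33
Municipal income tax: $7,638.16 × 0.0232 = $177.21
Paid family leave insurance: $7,980.70 × 0.01 = $79.81
SDI: $7,980.70 × 0.008 = $63.85
Total deductions = $342.54 + $1,451.25 + $626.33 + $177.21 + $79.81 + $63.85 = $2,740.99
Net pay = $7,980.70 − $2,740.99 = $5,239.71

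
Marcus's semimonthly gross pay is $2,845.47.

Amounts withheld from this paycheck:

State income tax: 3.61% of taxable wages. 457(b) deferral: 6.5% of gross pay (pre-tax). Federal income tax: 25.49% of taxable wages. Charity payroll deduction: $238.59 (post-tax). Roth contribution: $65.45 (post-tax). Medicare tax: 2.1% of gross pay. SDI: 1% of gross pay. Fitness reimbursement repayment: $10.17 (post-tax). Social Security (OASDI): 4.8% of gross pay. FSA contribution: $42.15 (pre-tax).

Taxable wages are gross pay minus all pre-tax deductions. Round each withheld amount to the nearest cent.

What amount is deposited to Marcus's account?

$1,317.43

457(b) deferral: $2,845.47 × 0.065 = $184.96
FSA contribution: $42.15
Pre-tax total = $184.96 + $42.15 = $227.11
Taxable wages = $2,845.47 − $227.11 = $2,618.36
Federal income tax: $2,618.36 × 0.2549 = $667.42
State income tax: $2,618.36 × 0.0361 = $94.52
Medicare tax: $2,845.47 × 0.021 = $59.75
Social Security (OASDI): $2,845.47 × 0.048 = $136.58
SDI: $2,845.47 × 0.01 = $28.45
Roth contribution: $65.45
Fitness reimbursement repayment: $10.17
Charity payroll deduction: $238.59
Total deductions = $184.96 + $42.15 + $667.42 + $94.52 + $59.75 + $136.58 + $28.45 + $65.45 + $10.17 + $238.59 = $1,528.04
Net pay = $2,845.47 − $1,528.04 = $1,317.43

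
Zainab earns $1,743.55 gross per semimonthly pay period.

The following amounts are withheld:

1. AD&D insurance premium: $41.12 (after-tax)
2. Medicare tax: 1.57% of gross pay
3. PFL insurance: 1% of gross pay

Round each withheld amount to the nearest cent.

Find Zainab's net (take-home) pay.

Medicare tax: $1,743.55 × 0.0157 = $27.37
PFL insurance: $1,743.55 × 0.01 = $17.44
AD&D insurance premium: $41.12
Total deductions = $27.37 + $17.44 + $41.12 = $85.93
Net pay = $1,743.55 − $85.93 = $1,657.62

$1,657.62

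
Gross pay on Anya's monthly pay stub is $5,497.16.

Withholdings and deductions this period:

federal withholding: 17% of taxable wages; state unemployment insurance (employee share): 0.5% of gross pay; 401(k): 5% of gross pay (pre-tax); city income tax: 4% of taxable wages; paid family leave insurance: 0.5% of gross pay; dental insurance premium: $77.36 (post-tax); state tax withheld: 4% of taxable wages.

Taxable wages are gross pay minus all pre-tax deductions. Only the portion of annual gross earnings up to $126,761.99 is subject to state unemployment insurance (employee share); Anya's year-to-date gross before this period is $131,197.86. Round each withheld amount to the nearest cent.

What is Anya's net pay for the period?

$3,811.88

401(k): $5,497.16 × 0.05 = $274.86
Taxable wages = $5,497.16 − $274.86 = $5,222.30
Federal withholding: $5,222.30 × 0.17 = $887.79
State tax withheld: $5,222.30 × 0.04 = $208.89
City income tax: $5,222.30 × 0.04 = $208.89
Paid family leave insurance: $5,497.16 × 0.005 = $27.49
State unemployment insurance (employee share): annual cap $126,761.99 already reached (YTD $131,197.86), so $0.00
Dental insurance premium: $77.36
Total deductions = $274.86 + $887.79 + $208.89 + $208.89 + $27.49 + $0.00 + $77.36 = $1,685.28
Net pay = $5,497.16 − $1,685.28 = $3,811.88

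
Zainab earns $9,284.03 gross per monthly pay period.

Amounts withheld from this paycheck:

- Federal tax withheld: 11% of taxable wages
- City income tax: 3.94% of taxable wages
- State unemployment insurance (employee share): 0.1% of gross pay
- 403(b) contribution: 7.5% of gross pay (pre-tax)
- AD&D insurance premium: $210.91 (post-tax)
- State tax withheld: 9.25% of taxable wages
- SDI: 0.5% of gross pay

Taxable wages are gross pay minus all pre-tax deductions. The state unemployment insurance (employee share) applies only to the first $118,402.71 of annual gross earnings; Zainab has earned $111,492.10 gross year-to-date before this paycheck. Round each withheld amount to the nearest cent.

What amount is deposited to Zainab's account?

403(b) contribution: $9,284.03 × 0.075 = $696.30
Taxable wages = $9,284.03 − $696.30 = $8,587.73
State tax withheld: $8,587.73 × 0.0925 = $794.37
City income tax: $8,587.73 × 0.0394 = $338.36
Federal tax withheld: $8,587.73 × 0.11 = $944.65
SDI: $9,284.03 × 0.005 = $46.42
State unemployment insurance (employee share): only $118,402.71 − $111,492.10 = $6,910.61 of this check is subject → $6,910.61 × 0.001 = $6.91
AD&D insurance premium: $210.91
Total deductions = $696.30 + $794.37 + $338.36 + $944.65 + $46.42 + $6.91 + $210.91 = $3,037.92
Net pay = $9,284.03 − $3,037.92 = $6,246.11

$6,246.11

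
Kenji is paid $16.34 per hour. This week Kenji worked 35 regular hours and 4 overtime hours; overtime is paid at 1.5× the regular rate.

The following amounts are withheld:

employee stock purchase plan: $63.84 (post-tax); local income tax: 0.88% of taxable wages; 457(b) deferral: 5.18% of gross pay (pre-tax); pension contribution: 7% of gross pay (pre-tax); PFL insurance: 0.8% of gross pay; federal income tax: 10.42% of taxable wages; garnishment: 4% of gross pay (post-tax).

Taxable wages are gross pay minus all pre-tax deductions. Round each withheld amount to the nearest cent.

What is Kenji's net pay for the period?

$425.85

Regular pay: 35 × $16.34 = $571.90
Overtime pay: 4 × $16.34 × 1.5 = $98.04
Gross pay = $571.90 + $98.04 = $669.94
Pension contribution: $669.94 × 0.07 = $46.90
457(b) deferral: $669.94 × 0.0518 = $34.70
Pre-tax total = $46.90 + $34.70 = $81.60
Taxable wages = $669.94 − $81.60 = $588.34
Local income tax: $588.34 × 0.0088 = $5.18
Federal income tax: $588.34 × 0.1042 = $61.31
PFL insurance: $669.94 × 0.008 = $5.36
Garnishment: $669.94 × 0.04 = $26.80
Employee stock purchase plan: $63.84
Total deductions = $46.90 + $34.70 + $5.18 + $61.31 + $5.36 + $26.80 + $63.84 = $244.09
Net pay = $669.94 − $244.09 = $425.85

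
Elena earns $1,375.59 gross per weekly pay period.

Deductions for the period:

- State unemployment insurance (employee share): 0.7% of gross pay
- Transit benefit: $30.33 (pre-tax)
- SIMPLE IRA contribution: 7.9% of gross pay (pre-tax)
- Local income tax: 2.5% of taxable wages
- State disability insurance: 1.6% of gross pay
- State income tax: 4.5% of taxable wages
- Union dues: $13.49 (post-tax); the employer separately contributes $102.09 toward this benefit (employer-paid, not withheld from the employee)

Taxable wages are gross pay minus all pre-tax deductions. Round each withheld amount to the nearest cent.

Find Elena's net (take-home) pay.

$1,104.90

Transit benefit: $30.33
SIMPLE IRA contribution: $1,375.59 × 0.079 = $108.67
Pre-tax total = $30.33 + $108.67 = $139.00
Taxable wages = $1,375.59 − $139.00 = $1,236.59
State income tax: $1,236.59 × 0.045 = $55.65
Local income tax: $1,236.59 × 0.025 = $30.91
State disability insurance: $1,375.59 × 0.016 = $22.01
State unemployment insurance (employee share): $1,375.59 × 0.007 = $9.63
Union dues: $13.49
(Employer's $102.09 toward union dues is not withheld from the employee.)
Total deductions = $30.33 + $108.67 + $55.65 + $30.91 + $22.01 + $9.63 + $13.49 = $270.69
Net pay = $1,375.59 − $270.69 = $1,104.90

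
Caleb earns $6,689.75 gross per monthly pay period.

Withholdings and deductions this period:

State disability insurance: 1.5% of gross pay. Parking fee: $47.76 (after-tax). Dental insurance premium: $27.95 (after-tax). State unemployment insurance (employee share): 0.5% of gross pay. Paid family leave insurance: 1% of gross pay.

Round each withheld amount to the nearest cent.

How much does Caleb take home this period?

State disability insurance: $6,689.75 × 0.015 = $100.35
State unemployment insurance (employee share): $6,689.75 × 0.005 = $33.45
Paid family leave insurance: $6,689.75 × 0.01 = $66.90
Parking fee: $47.76
Dental insurance premium: $27.95
Total deductions = $100.35 + $33.45 + $66.90 + $47.76 + $27.95 = $276.41
Net pay = $6,689.75 − $276.41 = $6,413.34

$6,413.34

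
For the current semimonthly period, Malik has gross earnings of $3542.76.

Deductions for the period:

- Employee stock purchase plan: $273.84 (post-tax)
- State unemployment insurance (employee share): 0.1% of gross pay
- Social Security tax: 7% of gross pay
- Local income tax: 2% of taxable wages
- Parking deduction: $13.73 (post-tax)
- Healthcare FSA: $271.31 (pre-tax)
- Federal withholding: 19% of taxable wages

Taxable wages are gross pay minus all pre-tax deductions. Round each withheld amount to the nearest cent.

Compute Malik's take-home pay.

$2045.34

Healthcare FSA: $271.31
Taxable wages = $3542.76 − $271.31 = $3271.45
Federal withholding: $3271.45 × 0.19 = $621.58
Local income tax: $3271.45 × 0.02 = $65.43
State unemployment insurance (employee share): $3542.76 × 0.001 = $3.54
Social Security tax: $3542.76 × 0.07 = $247.99
Employee stock purchase plan: $273.84
Parking deduction: $13.73
Total deductions = $271.31 + $621.58 + $65.43 + $3.54 + $247.99 + $273.84 + $13.73 = $1497.42
Net pay = $3542.76 − $1497.42 = $2045.34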